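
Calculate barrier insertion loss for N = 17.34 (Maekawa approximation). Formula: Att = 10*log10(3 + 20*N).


3 + 20*N = 3 + 20*17.34 = 349.8
Att = 10*log10(349.8) = 25.438 dB


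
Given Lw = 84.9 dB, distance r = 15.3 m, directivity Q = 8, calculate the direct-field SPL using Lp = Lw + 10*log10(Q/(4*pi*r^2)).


4*pi*r^2 = 4*pi*15.3^2 = 2941.66 m^2
Q / (4*pi*r^2) = 8 / 2941.66 = 0.00271955
Lp = 84.9 + 10*log10(0.00271955) = 59.245 dB


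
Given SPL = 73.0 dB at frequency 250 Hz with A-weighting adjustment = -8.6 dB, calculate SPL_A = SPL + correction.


A-weighting table: 250 Hz -> -8.6 dB correction
SPL_A = SPL + correction = 73.0 + (-8.6) = 64.4 dBA


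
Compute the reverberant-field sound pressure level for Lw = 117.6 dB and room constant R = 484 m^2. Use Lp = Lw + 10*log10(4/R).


4/R = 4/484 = 0.00826446
Lp = 117.6 + 10*log10(0.00826446) = 96.772 dB


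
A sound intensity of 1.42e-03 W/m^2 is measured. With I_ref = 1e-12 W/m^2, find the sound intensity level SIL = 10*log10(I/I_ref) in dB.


I / I_ref = 1.42e-03 / 1e-12 = 1.42e+09
SIL = 10 * log10(1.42e+09) = 91.523 dB


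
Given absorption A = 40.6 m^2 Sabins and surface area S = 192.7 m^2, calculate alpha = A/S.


Absorption coefficient = absorbed power / incident power
alpha = A / S = 40.6 / 192.7 = 0.21069


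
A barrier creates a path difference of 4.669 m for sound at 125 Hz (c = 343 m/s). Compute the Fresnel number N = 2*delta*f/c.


N = 2*delta*f/c = 2*delta/lambda, where lambda = c/f
lambda = 343 / 125 = 2.744 m
N = 2 * 4.669 / 2.744 = 3.4031


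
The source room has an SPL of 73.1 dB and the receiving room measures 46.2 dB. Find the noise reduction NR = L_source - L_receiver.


NR = L_source - L_receiver (difference between source and receiving room levels)
NR = 73.1 - 46.2 = 26.9 dB


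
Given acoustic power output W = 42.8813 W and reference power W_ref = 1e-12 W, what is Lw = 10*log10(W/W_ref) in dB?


W / W_ref = 42.8813 / 1e-12 = 4.28813e+13
Lw = 10 * log10(4.28813e+13) = 136.32 dB


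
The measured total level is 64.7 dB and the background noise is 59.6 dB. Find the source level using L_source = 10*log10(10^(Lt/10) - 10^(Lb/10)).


10^(64.7/10) = 2.95121e+06
10^(59.6/10) = 912011
Difference = 2.95121e+06 - 912011 = 2.0392e+06
L_source = 10*log10(2.0392e+06) = 63.095 dB


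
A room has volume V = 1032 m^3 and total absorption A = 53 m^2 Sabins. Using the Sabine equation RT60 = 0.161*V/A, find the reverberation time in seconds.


RT60 = 0.161 * 1032 / 53 = 3.1349 s


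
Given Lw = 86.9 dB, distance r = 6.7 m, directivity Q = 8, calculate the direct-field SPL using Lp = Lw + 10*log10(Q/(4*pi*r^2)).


4*pi*r^2 = 4*pi*6.7^2 = 564.104 m^2
Q / (4*pi*r^2) = 8 / 564.104 = 0.0141818
Lp = 86.9 + 10*log10(0.0141818) = 68.417 dB


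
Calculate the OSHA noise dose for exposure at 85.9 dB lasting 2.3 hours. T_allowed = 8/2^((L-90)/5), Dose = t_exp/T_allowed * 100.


T_allowed = 8 / 2^((85.9 - 90)/5) = 14.1232 hr
Dose = 2.3 / 14.1232 * 100 = 16.285 %


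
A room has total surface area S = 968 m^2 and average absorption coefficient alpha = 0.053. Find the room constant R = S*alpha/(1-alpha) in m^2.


R = 968 * 0.053 / (1 - 0.053) = 54.175 m^2


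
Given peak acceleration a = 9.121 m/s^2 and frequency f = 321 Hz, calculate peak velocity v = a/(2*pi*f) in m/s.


omega = 2*pi*f = 2*pi*321 = 2016.9 rad/s
v = a / omega = 9.121 / 2016.9 = 0.0045223 m/s


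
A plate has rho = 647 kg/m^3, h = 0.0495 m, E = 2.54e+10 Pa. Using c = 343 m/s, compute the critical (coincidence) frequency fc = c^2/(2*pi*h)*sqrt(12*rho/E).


12*rho/E = 12*647/2.54e+10 = 3.05669e-07
sqrt(12*rho/E) = sqrt(3.05669e-07) = 0.000552873
c^2/(2*pi*h) = 343^2/(2*pi*0.0495) = 378271
fc = 378271 * 0.000552873 = 209.14 Hz


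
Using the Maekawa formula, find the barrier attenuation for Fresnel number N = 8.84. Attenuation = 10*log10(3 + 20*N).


3 + 20*N = 3 + 20*8.84 = 179.8
Att = 10*log10(179.8) = 22.548 dB


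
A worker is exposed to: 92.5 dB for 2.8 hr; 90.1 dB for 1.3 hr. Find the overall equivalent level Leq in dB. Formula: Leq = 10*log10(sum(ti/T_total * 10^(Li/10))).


T_total = 2.8 + 1.3 = 4.1 hr
(2.8/4.1) * 10^(92.5/10) = 1.21443e+09
(1.3/4.1) * 10^(90.1/10) = 3.24459e+08
Sum = 1.21443e+09 + 3.24459e+08 = 1.53889e+09
Leq = 10*log10(1.53889e+09) = 91.872 dB


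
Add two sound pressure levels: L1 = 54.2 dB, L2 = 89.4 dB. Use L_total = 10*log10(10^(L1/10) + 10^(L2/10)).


10^(54.2/10) = 263027
10^(89.4/10) = 8.70964e+08
Sum = 263027 + 8.70964e+08 = 8.71227e+08
L_total = 10*log10(8.71227e+08) = 89.401 dB


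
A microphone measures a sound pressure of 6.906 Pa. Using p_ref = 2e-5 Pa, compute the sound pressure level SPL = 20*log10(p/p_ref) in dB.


p / p_ref = 6.906 / 2e-5 = 345300
SPL = 20 * log10(345300) = 110.76 dB


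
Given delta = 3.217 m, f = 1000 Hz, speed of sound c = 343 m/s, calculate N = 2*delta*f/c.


N = 2*delta*f/c = 2*delta/lambda, where lambda = c/f
lambda = 343 / 1000 = 0.343 m
N = 2 * 3.217 / 0.343 = 18.758


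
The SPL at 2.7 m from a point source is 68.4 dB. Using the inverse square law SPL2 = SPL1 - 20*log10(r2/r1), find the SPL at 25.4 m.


r2/r1 = 25.4/2.7 = 9.40741
Correction = 20*log10(9.40741) = 19.4694 dB
SPL2 = 68.4 - 19.4694 = 48.931 dB


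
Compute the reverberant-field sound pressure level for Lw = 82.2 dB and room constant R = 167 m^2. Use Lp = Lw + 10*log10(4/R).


4/R = 4/167 = 0.0239521
Lp = 82.2 + 10*log10(0.0239521) = 65.993 dB


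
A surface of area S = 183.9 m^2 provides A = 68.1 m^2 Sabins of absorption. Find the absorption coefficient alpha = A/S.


Absorption coefficient = absorbed power / incident power
alpha = A / S = 68.1 / 183.9 = 0.37031


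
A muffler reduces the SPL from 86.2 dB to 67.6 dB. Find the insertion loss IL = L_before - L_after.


Insertion loss = SPL without muffler - SPL with muffler
IL = 86.2 - 67.6 = 18.6 dB


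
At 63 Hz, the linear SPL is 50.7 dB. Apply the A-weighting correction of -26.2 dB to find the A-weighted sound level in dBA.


A-weighting table: 63 Hz -> -26.2 dB correction
SPL_A = SPL + correction = 50.7 + (-26.2) = 24.5 dBA


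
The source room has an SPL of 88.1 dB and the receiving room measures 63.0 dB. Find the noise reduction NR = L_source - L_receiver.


NR = L_source - L_receiver (difference between source and receiving room levels)
NR = 88.1 - 63.0 = 25.1 dB


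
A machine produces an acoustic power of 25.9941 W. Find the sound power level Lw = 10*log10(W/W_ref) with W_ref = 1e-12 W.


W / W_ref = 25.9941 / 1e-12 = 2.59941e+13
Lw = 10 * log10(2.59941e+13) = 134.15 dB


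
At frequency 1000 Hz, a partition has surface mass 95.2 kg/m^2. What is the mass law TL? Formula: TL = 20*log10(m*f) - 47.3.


m * f = 95.2 * 1000 = 95200
20*log10(95200) = 99.5727 dB
TL = 99.5727 - 47.3 = 52.273 dB


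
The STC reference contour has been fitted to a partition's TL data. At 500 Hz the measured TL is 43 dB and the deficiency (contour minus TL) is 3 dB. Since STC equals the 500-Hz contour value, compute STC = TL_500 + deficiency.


By ASTM E413, STC = value of the fitted reference contour at 500 Hz.
Contour value at 500 Hz = TL_500 + deficiency = 43 + 3 = 46
STC = 46


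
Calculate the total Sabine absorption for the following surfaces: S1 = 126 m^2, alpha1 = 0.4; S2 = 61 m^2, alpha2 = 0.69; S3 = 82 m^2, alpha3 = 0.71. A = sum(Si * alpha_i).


126 * 0.4 = 50.4
61 * 0.69 = 42.09
82 * 0.71 = 58.22
A_total = 50.4 + 42.09 + 58.22 = 150.71 m^2


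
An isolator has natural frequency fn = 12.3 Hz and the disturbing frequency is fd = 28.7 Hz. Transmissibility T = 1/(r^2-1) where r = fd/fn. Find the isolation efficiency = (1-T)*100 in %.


r = 28.7 / 12.3 = 2.33333
r^2 - 1 = 2.33333^2 - 1 = 4.44443
T = 1/4.44443 = 0.225001
Efficiency = (1 - 0.225001)*100 = 77.5 %


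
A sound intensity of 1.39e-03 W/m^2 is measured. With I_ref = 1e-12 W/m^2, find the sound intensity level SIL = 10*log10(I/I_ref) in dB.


I / I_ref = 1.39e-03 / 1e-12 = 1.39e+09
SIL = 10 * log10(1.39e+09) = 91.43 dB


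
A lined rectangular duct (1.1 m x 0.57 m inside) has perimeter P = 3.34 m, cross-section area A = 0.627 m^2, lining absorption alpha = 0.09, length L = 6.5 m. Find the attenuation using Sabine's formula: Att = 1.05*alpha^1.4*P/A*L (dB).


alpha^1.4 = 0.09^1.4 = 0.034351
Attenuation rate = 1.05 * alpha^1.4 * P / A
= 1.05 * 0.034351 * 3.34 / 0.627 = 0.192135 dB/m
Total Att = 0.192135 * 6.5 = 1.2489 dB


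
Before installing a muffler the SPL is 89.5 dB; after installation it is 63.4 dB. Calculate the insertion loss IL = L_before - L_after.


Insertion loss = SPL without muffler - SPL with muffler
IL = 89.5 - 63.4 = 26.1 dB


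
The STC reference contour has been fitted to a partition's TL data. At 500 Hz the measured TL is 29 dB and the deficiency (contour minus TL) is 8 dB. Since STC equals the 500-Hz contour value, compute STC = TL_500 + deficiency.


By ASTM E413, STC = value of the fitted reference contour at 500 Hz.
Contour value at 500 Hz = TL_500 + deficiency = 29 + 8 = 37
STC = 37


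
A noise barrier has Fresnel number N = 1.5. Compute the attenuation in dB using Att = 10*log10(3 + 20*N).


3 + 20*N = 3 + 20*1.5 = 33
Att = 10*log10(33) = 15.185 dB


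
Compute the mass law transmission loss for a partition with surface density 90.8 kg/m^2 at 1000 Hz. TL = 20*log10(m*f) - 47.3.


m * f = 90.8 * 1000 = 90800
20*log10(90800) = 99.1617 dB
TL = 99.1617 - 47.3 = 51.862 dB


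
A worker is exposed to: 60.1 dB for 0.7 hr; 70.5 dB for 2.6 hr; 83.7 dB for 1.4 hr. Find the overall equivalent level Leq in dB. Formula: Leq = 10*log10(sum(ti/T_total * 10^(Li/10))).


T_total = 0.7 + 2.6 + 1.4 = 4.7 hr
(0.7/4.7) * 10^(60.1/10) = 152405
(2.6/4.7) * 10^(70.5/10) = 6.20691e+06
(1.4/4.7) * 10^(83.7/10) = 6.98281e+07
Sum = 152405 + 6.20691e+06 + 6.98281e+07 = 7.61874e+07
Leq = 10*log10(7.61874e+07) = 78.819 dB


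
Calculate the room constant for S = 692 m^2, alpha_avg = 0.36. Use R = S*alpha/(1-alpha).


R = 692 * 0.36 / (1 - 0.36) = 389.25 m^2


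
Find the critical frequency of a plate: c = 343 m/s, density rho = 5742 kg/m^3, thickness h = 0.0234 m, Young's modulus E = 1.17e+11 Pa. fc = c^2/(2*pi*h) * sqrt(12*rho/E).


12*rho/E = 12*5742/1.17e+11 = 5.88923e-07
sqrt(12*rho/E) = sqrt(5.88923e-07) = 0.000767413
c^2/(2*pi*h) = 343^2/(2*pi*0.0234) = 800189
fc = 800189 * 0.000767413 = 614.08 Hz


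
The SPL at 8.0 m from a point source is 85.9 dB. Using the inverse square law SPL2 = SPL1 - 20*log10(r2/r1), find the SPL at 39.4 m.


r2/r1 = 39.4/8.0 = 4.925
Correction = 20*log10(4.925) = 13.8481 dB
SPL2 = 85.9 - 13.8481 = 72.052 dB


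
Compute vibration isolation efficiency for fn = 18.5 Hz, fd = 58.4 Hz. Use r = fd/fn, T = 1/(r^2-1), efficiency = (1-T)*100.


r = 58.4 / 18.5 = 3.15676
r^2 - 1 = 3.15676^2 - 1 = 8.96513
T = 1/8.96513 = 0.111543
Efficiency = (1 - 0.111543)*100 = 88.846 %


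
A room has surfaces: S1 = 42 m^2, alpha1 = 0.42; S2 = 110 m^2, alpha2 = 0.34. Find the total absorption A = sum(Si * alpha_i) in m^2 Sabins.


42 * 0.42 = 17.64
110 * 0.34 = 37.4
A_total = 17.64 + 37.4 = 55.04 m^2


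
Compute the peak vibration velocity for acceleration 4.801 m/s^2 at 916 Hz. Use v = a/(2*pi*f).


omega = 2*pi*f = 2*pi*916 = 5755.4 rad/s
v = a / omega = 4.801 / 5755.4 = 0.00083417 m/s


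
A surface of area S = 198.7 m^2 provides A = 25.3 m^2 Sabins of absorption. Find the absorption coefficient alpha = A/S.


Absorption coefficient = absorbed power / incident power
alpha = A / S = 25.3 / 198.7 = 0.12733


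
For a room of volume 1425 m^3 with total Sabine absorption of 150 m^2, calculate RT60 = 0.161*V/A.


RT60 = 0.161 * 1425 / 150 = 1.5295 s


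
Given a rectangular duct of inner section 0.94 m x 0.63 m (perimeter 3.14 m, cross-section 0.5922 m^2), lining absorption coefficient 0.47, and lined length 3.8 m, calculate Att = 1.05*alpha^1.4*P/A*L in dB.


alpha^1.4 = 0.47^1.4 = 0.347486
Attenuation rate = 1.05 * alpha^1.4 * P / A
= 1.05 * 0.347486 * 3.14 / 0.5922 = 1.93459 dB/m
Total Att = 1.93459 * 3.8 = 7.3514 dB


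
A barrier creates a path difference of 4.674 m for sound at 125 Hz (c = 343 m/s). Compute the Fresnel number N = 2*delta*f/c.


N = 2*delta*f/c = 2*delta/lambda, where lambda = c/f
lambda = 343 / 125 = 2.744 m
N = 2 * 4.674 / 2.744 = 3.4067


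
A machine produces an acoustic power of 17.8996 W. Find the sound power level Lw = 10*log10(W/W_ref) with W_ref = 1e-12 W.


W / W_ref = 17.8996 / 1e-12 = 1.78996e+13
Lw = 10 * log10(1.78996e+13) = 132.53 dB


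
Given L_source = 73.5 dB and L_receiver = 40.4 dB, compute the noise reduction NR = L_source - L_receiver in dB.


NR = L_source - L_receiver (difference between source and receiving room levels)
NR = 73.5 - 40.4 = 33.1 dB


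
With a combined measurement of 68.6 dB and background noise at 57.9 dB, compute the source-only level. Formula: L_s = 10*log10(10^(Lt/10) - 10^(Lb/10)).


10^(68.6/10) = 7.24436e+06
10^(57.9/10) = 616595
Difference = 7.24436e+06 - 616595 = 6.62776e+06
L_source = 10*log10(6.62776e+06) = 68.214 dB


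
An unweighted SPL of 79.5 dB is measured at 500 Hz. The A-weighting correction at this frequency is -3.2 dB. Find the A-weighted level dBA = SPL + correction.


A-weighting table: 500 Hz -> -3.2 dB correction
SPL_A = SPL + correction = 79.5 + (-3.2) = 76.3 dBA


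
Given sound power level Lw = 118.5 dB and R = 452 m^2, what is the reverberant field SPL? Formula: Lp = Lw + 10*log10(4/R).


4/R = 4/452 = 0.00884956
Lp = 118.5 + 10*log10(0.00884956) = 97.969 dB


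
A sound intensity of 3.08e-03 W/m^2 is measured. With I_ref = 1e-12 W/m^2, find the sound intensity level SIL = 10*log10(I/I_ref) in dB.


I / I_ref = 3.08e-03 / 1e-12 = 3.08e+09
SIL = 10 * log10(3.08e+09) = 94.886 dB


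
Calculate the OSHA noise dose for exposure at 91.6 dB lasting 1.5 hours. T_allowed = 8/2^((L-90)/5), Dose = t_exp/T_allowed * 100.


T_allowed = 8 / 2^((91.6 - 90)/5) = 6.40856 hr
Dose = 1.5 / 6.40856 * 100 = 23.406 %


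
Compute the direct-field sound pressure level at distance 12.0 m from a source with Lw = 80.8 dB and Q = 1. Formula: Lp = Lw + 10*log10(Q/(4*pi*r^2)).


4*pi*r^2 = 4*pi*12.0^2 = 1809.56 m^2
Q / (4*pi*r^2) = 1 / 1809.56 = 0.000552621
Lp = 80.8 + 10*log10(0.000552621) = 48.224 dB


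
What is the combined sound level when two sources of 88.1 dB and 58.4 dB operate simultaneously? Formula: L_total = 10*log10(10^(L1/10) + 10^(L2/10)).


10^(88.1/10) = 6.45654e+08
10^(58.4/10) = 691831
Sum = 6.45654e+08 + 691831 = 6.46346e+08
L_total = 10*log10(6.46346e+08) = 88.105 dB


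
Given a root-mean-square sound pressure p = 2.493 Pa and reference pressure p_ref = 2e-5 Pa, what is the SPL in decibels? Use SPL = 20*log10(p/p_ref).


p / p_ref = 2.493 / 2e-5 = 124650
SPL = 20 * log10(124650) = 101.91 dB


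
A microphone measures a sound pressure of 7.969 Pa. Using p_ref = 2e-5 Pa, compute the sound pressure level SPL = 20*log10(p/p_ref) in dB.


p / p_ref = 7.969 / 2e-5 = 398450
SPL = 20 * log10(398450) = 112.01 dB


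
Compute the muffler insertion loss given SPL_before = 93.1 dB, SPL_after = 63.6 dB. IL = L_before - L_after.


Insertion loss = SPL without muffler - SPL with muffler
IL = 93.1 - 63.6 = 29.5 dB


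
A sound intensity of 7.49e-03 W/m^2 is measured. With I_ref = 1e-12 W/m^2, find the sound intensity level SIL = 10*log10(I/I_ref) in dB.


I / I_ref = 7.49e-03 / 1e-12 = 7.49e+09
SIL = 10 * log10(7.49e+09) = 98.745 dB


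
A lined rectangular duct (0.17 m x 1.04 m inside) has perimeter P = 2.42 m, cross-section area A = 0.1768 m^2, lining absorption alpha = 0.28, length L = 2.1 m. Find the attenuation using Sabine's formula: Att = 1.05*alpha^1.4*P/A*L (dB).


alpha^1.4 = 0.28^1.4 = 0.168276
Attenuation rate = 1.05 * alpha^1.4 * P / A
= 1.05 * 0.168276 * 2.42 / 0.1768 = 2.41849 dB/m
Total Att = 2.41849 * 2.1 = 5.0788 dB


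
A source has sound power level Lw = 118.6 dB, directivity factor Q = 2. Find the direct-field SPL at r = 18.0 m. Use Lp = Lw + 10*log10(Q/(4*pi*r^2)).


4*pi*r^2 = 4*pi*18.0^2 = 4071.5 m^2
Q / (4*pi*r^2) = 2 / 4071.5 = 0.000491219
Lp = 118.6 + 10*log10(0.000491219) = 85.513 dB


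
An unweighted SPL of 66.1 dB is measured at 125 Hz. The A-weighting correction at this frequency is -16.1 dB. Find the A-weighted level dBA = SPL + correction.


A-weighting table: 125 Hz -> -16.1 dB correction
SPL_A = SPL + correction = 66.1 + (-16.1) = 50 dBA


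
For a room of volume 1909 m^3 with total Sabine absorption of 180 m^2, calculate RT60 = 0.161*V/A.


RT60 = 0.161 * 1909 / 180 = 1.7075 s


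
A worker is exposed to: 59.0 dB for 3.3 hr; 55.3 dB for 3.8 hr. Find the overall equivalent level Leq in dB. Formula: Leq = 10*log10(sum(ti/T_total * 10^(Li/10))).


T_total = 3.3 + 3.8 = 7.1 hr
(3.3/7.1) * 10^(59.0/10) = 369195
(3.8/7.1) * 10^(55.3/10) = 181353
Sum = 369195 + 181353 = 550548
Leq = 10*log10(550548) = 57.408 dB


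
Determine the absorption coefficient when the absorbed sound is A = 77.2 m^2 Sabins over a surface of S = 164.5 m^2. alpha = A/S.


Absorption coefficient = absorbed power / incident power
alpha = A / S = 77.2 / 164.5 = 0.4693


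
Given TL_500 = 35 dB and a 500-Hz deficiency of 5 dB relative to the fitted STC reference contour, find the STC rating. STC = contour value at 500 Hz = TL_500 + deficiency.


By ASTM E413, STC = value of the fitted reference contour at 500 Hz.
Contour value at 500 Hz = TL_500 + deficiency = 35 + 5 = 40
STC = 40


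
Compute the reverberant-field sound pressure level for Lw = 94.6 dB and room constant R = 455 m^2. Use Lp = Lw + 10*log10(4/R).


4/R = 4/455 = 0.00879121
Lp = 94.6 + 10*log10(0.00879121) = 74.04 dB


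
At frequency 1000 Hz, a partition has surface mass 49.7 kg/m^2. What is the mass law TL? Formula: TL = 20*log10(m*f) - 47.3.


m * f = 49.7 * 1000 = 49700
20*log10(49700) = 93.9271 dB
TL = 93.9271 - 47.3 = 46.627 dB


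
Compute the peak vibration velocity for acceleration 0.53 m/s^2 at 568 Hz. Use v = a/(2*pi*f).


omega = 2*pi*f = 2*pi*568 = 3568.85 rad/s
v = a / omega = 0.53 / 3568.85 = 0.00014851 m/s


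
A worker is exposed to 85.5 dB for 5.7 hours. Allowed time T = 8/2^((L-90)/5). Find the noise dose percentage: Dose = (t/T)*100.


T_allowed = 8 / 2^((85.5 - 90)/5) = 14.9285 hr
Dose = 5.7 / 14.9285 * 100 = 38.182 %


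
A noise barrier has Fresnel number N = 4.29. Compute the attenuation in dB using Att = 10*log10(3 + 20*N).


3 + 20*N = 3 + 20*4.29 = 88.8
Att = 10*log10(88.8) = 19.484 dB


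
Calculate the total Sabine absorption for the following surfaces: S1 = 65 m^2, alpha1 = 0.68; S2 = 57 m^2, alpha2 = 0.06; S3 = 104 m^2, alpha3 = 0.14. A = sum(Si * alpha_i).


65 * 0.68 = 44.2
57 * 0.06 = 3.42
104 * 0.14 = 14.56
A_total = 44.2 + 3.42 + 14.56 = 62.18 m^2


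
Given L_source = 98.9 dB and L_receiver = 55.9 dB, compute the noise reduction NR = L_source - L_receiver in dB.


NR = L_source - L_receiver (difference between source and receiving room levels)
NR = 98.9 - 55.9 = 43 dB


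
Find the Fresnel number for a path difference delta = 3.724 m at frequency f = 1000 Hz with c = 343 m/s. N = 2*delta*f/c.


N = 2*delta*f/c = 2*delta/lambda, where lambda = c/f
lambda = 343 / 1000 = 0.343 m
N = 2 * 3.724 / 0.343 = 21.714


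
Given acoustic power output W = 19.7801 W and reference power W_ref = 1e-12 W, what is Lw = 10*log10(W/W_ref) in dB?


W / W_ref = 19.7801 / 1e-12 = 1.97801e+13
Lw = 10 * log10(1.97801e+13) = 132.96 dB


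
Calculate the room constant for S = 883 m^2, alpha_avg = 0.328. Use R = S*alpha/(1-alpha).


R = 883 * 0.328 / (1 - 0.328) = 430.99 m^2


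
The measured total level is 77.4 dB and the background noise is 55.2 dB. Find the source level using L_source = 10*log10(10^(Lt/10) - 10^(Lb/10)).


10^(77.4/10) = 5.49541e+07
10^(55.2/10) = 331131
Difference = 5.49541e+07 - 331131 = 5.4623e+07
L_source = 10*log10(5.4623e+07) = 77.374 dB


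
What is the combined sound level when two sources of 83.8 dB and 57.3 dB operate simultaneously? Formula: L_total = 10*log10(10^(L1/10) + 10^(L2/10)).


10^(83.8/10) = 2.39883e+08
10^(57.3/10) = 537032
Sum = 2.39883e+08 + 537032 = 2.4042e+08
L_total = 10*log10(2.4042e+08) = 83.81 dB


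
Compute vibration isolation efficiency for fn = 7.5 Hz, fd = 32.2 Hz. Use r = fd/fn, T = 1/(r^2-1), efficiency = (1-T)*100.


r = 32.2 / 7.5 = 4.29333
r^2 - 1 = 4.29333^2 - 1 = 17.4327
T = 1/17.4327 = 0.0573635
Efficiency = (1 - 0.0573635)*100 = 94.264 %


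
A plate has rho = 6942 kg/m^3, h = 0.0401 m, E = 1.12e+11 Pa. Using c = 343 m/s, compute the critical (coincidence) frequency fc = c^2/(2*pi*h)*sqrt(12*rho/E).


12*rho/E = 12*6942/1.12e+11 = 7.43786e-07
sqrt(12*rho/E) = sqrt(7.43786e-07) = 0.00086243
c^2/(2*pi*h) = 343^2/(2*pi*0.0401) = 466943
fc = 466943 * 0.00086243 = 402.71 Hz


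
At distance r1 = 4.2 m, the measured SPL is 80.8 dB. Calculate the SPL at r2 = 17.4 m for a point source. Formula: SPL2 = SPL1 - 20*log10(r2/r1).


r2/r1 = 17.4/4.2 = 4.14286
Correction = 20*log10(4.14286) = 12.346 dB
SPL2 = 80.8 - 12.346 = 68.454 dB


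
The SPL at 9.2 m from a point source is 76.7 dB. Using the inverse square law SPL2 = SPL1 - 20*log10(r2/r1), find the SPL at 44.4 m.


r2/r1 = 44.4/9.2 = 4.82609
Correction = 20*log10(4.82609) = 13.6719 dB
SPL2 = 76.7 - 13.6719 = 63.028 dB


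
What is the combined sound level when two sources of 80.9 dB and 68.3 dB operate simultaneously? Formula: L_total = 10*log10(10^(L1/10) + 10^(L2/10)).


10^(80.9/10) = 1.23027e+08
10^(68.3/10) = 6.76083e+06
Sum = 1.23027e+08 + 6.76083e+06 = 1.29788e+08
L_total = 10*log10(1.29788e+08) = 81.132 dB


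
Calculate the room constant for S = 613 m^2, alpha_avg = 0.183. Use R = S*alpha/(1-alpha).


R = 613 * 0.183 / (1 - 0.183) = 137.31 m^2


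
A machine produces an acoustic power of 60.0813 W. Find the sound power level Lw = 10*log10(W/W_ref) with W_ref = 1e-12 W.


W / W_ref = 60.0813 / 1e-12 = 6.00813e+13
Lw = 10 * log10(6.00813e+13) = 137.79 dB


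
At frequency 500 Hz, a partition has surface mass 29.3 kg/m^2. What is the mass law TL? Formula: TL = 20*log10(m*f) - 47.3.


m * f = 29.3 * 500 = 14650
20*log10(14650) = 83.3168 dB
TL = 83.3168 - 47.3 = 36.017 dB


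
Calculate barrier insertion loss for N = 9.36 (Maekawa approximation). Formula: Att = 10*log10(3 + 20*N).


3 + 20*N = 3 + 20*9.36 = 190.2
Att = 10*log10(190.2) = 22.792 dB


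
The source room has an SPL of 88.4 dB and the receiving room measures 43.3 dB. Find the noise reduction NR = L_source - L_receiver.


NR = L_source - L_receiver (difference between source and receiving room levels)
NR = 88.4 - 43.3 = 45.1 dB


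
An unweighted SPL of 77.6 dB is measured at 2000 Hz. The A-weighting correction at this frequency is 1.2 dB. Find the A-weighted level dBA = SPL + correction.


A-weighting table: 2000 Hz -> 1.2 dB correction
SPL_A = SPL + correction = 77.6 + (1.2) = 78.8 dBA


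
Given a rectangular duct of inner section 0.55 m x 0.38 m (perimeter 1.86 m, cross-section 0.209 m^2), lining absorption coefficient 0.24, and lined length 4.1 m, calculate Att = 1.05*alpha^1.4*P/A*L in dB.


alpha^1.4 = 0.24^1.4 = 0.135611
Attenuation rate = 1.05 * alpha^1.4 * P / A
= 1.05 * 0.135611 * 1.86 / 0.209 = 1.26722 dB/m
Total Att = 1.26722 * 4.1 = 5.1956 dB


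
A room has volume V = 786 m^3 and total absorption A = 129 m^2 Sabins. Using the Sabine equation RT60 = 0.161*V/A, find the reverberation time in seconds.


RT60 = 0.161 * 786 / 129 = 0.98098 s


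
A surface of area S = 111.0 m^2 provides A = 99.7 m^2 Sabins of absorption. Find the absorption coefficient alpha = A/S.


Absorption coefficient = absorbed power / incident power
alpha = A / S = 99.7 / 111.0 = 0.8982


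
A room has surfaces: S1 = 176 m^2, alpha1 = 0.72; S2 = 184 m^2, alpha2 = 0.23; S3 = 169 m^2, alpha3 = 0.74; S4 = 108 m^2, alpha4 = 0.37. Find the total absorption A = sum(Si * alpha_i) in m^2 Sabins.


176 * 0.72 = 126.72
184 * 0.23 = 42.32
169 * 0.74 = 125.06
108 * 0.37 = 39.96
A_total = 126.72 + 42.32 + 125.06 + 39.96 = 334.06 m^2


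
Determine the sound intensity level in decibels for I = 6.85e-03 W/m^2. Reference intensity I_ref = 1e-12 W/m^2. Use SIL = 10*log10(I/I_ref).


I / I_ref = 6.85e-03 / 1e-12 = 6.85e+09
SIL = 10 * log10(6.85e+09) = 98.357 dB


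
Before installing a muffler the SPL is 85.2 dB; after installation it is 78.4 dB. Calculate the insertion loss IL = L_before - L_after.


Insertion loss = SPL without muffler - SPL with muffler
IL = 85.2 - 78.4 = 6.8 dB


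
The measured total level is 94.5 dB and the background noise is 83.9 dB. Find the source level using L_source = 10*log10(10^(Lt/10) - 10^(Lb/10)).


10^(94.5/10) = 2.81838e+09
10^(83.9/10) = 2.45471e+08
Difference = 2.81838e+09 - 2.45471e+08 = 2.57291e+09
L_source = 10*log10(2.57291e+09) = 94.104 dB


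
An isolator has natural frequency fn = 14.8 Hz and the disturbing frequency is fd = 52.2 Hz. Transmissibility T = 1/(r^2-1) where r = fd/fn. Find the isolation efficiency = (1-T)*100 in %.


r = 52.2 / 14.8 = 3.52703
r^2 - 1 = 3.52703^2 - 1 = 11.4399
T = 1/11.4399 = 0.0874134
Efficiency = (1 - 0.0874134)*100 = 91.259 %


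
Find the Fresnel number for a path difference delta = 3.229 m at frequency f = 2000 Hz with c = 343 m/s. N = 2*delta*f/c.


N = 2*delta*f/c = 2*delta/lambda, where lambda = c/f
lambda = 343 / 2000 = 0.1715 m
N = 2 * 3.229 / 0.1715 = 37.656


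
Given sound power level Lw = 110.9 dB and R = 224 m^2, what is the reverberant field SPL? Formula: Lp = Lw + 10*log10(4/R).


4/R = 4/224 = 0.0178571
Lp = 110.9 + 10*log10(0.0178571) = 93.418 dB


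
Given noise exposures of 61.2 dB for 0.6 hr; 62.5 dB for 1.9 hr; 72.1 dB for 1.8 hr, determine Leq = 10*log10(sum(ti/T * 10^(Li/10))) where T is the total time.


T_total = 0.6 + 1.9 + 1.8 = 4.3 hr
(0.6/4.3) * 10^(61.2/10) = 183943
(1.9/4.3) * 10^(62.5/10) = 785751
(1.8/4.3) * 10^(72.1/10) = 6.78897e+06
Sum = 183943 + 785751 + 6.78897e+06 = 7.75866e+06
Leq = 10*log10(7.75866e+06) = 68.898 dB


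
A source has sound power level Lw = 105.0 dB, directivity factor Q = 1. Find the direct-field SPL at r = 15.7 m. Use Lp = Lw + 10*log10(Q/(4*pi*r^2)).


4*pi*r^2 = 4*pi*15.7^2 = 3097.48 m^2
Q / (4*pi*r^2) = 1 / 3097.48 = 0.000322843
Lp = 105.0 + 10*log10(0.000322843) = 70.09 dB


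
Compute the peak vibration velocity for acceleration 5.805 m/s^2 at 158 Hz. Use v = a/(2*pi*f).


omega = 2*pi*f = 2*pi*158 = 992.743 rad/s
v = a / omega = 5.805 / 992.743 = 0.0058474 m/s


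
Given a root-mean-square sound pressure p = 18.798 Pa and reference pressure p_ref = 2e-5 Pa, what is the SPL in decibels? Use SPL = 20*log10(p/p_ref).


p / p_ref = 18.798 / 2e-5 = 939900
SPL = 20 * log10(939900) = 119.46 dB


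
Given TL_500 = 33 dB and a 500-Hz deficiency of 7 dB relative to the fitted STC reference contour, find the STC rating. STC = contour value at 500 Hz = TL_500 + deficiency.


By ASTM E413, STC = value of the fitted reference contour at 500 Hz.
Contour value at 500 Hz = TL_500 + deficiency = 33 + 7 = 40
STC = 40


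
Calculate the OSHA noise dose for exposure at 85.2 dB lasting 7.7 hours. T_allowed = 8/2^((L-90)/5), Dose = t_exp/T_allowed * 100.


T_allowed = 8 / 2^((85.2 - 90)/5) = 15.5625 hr
Dose = 7.7 / 15.5625 * 100 = 49.478 %


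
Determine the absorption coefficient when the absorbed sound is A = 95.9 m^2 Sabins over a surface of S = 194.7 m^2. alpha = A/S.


Absorption coefficient = absorbed power / incident power
alpha = A / S = 95.9 / 194.7 = 0.49255


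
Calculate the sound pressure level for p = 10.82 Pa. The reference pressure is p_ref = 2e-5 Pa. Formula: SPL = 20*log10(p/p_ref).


p / p_ref = 10.82 / 2e-5 = 541000
SPL = 20 * log10(541000) = 114.66 dB


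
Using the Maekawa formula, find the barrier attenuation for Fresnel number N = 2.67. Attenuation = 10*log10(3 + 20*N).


3 + 20*N = 3 + 20*2.67 = 56.4
Att = 10*log10(56.4) = 17.513 dB


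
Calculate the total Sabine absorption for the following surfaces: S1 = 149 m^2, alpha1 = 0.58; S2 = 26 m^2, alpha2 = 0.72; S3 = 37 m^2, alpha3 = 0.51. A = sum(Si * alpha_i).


149 * 0.58 = 86.42
26 * 0.72 = 18.72
37 * 0.51 = 18.87
A_total = 86.42 + 18.72 + 18.87 = 124.01 m^2


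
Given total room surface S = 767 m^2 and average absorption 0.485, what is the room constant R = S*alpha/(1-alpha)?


R = 767 * 0.485 / (1 - 0.485) = 722.32 m^2


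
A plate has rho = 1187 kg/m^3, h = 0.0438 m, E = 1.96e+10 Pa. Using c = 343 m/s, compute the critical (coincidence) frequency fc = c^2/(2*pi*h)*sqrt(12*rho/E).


12*rho/E = 12*1187/1.96e+10 = 7.26735e-07
sqrt(12*rho/E) = sqrt(7.26735e-07) = 0.000852488
c^2/(2*pi*h) = 343^2/(2*pi*0.0438) = 427498
fc = 427498 * 0.000852488 = 364.44 Hz


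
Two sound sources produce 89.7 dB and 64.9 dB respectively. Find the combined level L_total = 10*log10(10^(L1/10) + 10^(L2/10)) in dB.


10^(89.7/10) = 9.33254e+08
10^(64.9/10) = 3.0903e+06
Sum = 9.33254e+08 + 3.0903e+06 = 9.36344e+08
L_total = 10*log10(9.36344e+08) = 89.714 dB


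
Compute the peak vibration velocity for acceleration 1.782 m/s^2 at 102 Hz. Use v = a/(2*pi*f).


omega = 2*pi*f = 2*pi*102 = 640.885 rad/s
v = a / omega = 1.782 / 640.885 = 0.0027805 m/s


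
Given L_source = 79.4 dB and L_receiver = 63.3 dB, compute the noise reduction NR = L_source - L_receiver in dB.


NR = L_source - L_receiver (difference between source and receiving room levels)
NR = 79.4 - 63.3 = 16.1 dB


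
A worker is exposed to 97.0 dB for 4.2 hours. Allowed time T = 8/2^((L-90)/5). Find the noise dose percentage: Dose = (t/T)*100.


T_allowed = 8 / 2^((97.0 - 90)/5) = 3.03143 hr
Dose = 4.2 / 3.03143 * 100 = 138.55 %


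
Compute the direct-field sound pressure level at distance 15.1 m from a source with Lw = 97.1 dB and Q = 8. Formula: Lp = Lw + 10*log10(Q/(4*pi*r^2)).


4*pi*r^2 = 4*pi*15.1^2 = 2865.26 m^2
Q / (4*pi*r^2) = 8 / 2865.26 = 0.00279207
Lp = 97.1 + 10*log10(0.00279207) = 71.559 dB


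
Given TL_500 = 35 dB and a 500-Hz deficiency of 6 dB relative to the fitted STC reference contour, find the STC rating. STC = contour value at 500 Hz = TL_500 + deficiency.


By ASTM E413, STC = value of the fitted reference contour at 500 Hz.
Contour value at 500 Hz = TL_500 + deficiency = 35 + 6 = 41
STC = 41


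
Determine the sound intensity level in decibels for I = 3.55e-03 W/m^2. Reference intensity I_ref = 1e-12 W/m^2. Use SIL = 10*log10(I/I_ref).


I / I_ref = 3.55e-03 / 1e-12 = 3.55e+09
SIL = 10 * log10(3.55e+09) = 95.502 dB


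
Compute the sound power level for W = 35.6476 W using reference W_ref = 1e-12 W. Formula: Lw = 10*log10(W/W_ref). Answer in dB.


W / W_ref = 35.6476 / 1e-12 = 3.56476e+13
Lw = 10 * log10(3.56476e+13) = 135.52 dB


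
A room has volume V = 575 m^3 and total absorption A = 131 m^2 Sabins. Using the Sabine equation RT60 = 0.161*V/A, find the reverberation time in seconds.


RT60 = 0.161 * 575 / 131 = 0.70668 s


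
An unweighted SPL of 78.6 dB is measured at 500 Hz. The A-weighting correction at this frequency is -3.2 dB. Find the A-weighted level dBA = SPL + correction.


A-weighting table: 500 Hz -> -3.2 dB correction
SPL_A = SPL + correction = 78.6 + (-3.2) = 75.4 dBA


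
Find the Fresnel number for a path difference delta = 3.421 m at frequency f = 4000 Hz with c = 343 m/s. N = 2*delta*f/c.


N = 2*delta*f/c = 2*delta/lambda, where lambda = c/f
lambda = 343 / 4000 = 0.08575 m
N = 2 * 3.421 / 0.08575 = 79.79


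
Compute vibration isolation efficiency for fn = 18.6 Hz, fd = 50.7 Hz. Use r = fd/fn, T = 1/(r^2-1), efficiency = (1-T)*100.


r = 50.7 / 18.6 = 2.72581
r^2 - 1 = 2.72581^2 - 1 = 6.43004
T = 1/6.43004 = 0.15552
Efficiency = (1 - 0.15552)*100 = 84.448 %


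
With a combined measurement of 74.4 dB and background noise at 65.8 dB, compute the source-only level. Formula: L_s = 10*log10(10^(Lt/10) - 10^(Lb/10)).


10^(74.4/10) = 2.75423e+07
10^(65.8/10) = 3.80189e+06
Difference = 2.75423e+07 - 3.80189e+06 = 2.37404e+07
L_source = 10*log10(2.37404e+07) = 73.755 dB


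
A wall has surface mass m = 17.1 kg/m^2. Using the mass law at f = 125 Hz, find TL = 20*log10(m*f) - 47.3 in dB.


m * f = 17.1 * 125 = 2137.5
20*log10(2137.5) = 66.5981 dB
TL = 66.5981 - 47.3 = 19.298 dB


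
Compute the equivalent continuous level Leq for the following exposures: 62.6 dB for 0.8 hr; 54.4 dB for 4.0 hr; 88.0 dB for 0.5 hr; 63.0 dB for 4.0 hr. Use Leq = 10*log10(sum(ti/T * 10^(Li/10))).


T_total = 0.8 + 4.0 + 0.5 + 4.0 = 9.3 hr
(0.8/9.3) * 10^(62.6/10) = 156533
(4.0/9.3) * 10^(54.4/10) = 118461
(0.5/9.3) * 10^(88.0/10) = 3.39224e+07
(4.0/9.3) * 10^(63.0/10) = 858177
Sum = 156533 + 118461 + 3.39224e+07 + 858177 = 3.50556e+07
Leq = 10*log10(3.50556e+07) = 75.448 dB


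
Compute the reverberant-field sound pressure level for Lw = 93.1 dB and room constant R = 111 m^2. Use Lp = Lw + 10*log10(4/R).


4/R = 4/111 = 0.036036
Lp = 93.1 + 10*log10(0.036036) = 78.667 dB


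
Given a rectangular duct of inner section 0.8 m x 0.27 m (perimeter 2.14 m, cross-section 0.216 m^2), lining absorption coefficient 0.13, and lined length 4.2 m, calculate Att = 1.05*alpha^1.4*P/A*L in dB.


alpha^1.4 = 0.13^1.4 = 0.0574805
Attenuation rate = 1.05 * alpha^1.4 * P / A
= 1.05 * 0.0574805 * 2.14 / 0.216 = 0.597957 dB/m
Total Att = 0.597957 * 4.2 = 2.5114 dB


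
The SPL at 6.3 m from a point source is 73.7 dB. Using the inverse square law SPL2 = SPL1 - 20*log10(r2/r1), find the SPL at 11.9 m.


r2/r1 = 11.9/6.3 = 1.88889
Correction = 20*log10(1.88889) = 5.52413 dB
SPL2 = 73.7 - 5.52413 = 68.176 dB


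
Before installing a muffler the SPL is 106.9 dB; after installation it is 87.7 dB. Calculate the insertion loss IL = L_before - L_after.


Insertion loss = SPL without muffler - SPL with muffler
IL = 106.9 - 87.7 = 19.2 dB


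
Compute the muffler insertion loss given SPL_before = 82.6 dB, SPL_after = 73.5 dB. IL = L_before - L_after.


Insertion loss = SPL without muffler - SPL with muffler
IL = 82.6 - 73.5 = 9.1 dB


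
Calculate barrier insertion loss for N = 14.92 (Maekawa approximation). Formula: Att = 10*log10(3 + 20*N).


3 + 20*N = 3 + 20*14.92 = 301.4
Att = 10*log10(301.4) = 24.791 dB


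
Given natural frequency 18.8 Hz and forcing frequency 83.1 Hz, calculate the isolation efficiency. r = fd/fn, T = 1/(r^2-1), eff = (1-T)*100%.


r = 83.1 / 18.8 = 4.42021
r^2 - 1 = 4.42021^2 - 1 = 18.5383
T = 1/18.5383 = 0.0539424
Efficiency = (1 - 0.0539424)*100 = 94.606 %


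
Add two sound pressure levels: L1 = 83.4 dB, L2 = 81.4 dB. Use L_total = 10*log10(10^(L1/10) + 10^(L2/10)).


10^(83.4/10) = 2.18776e+08
10^(81.4/10) = 1.38038e+08
Sum = 2.18776e+08 + 1.38038e+08 = 3.56814e+08
L_total = 10*log10(3.56814e+08) = 85.524 dB


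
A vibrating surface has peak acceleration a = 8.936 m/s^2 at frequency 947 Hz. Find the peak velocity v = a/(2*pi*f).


omega = 2*pi*f = 2*pi*947 = 5950.18 rad/s
v = a / omega = 8.936 / 5950.18 = 0.0015018 m/s


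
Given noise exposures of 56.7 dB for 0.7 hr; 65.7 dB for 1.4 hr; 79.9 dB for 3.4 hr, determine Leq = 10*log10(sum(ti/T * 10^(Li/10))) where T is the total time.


T_total = 0.7 + 1.4 + 3.4 = 5.5 hr
(0.7/5.5) * 10^(56.7/10) = 59529.9
(1.4/5.5) * 10^(65.7/10) = 945726
(3.4/5.5) * 10^(79.9/10) = 6.0411e+07
Sum = 59529.9 + 945726 + 6.0411e+07 = 6.14163e+07
Leq = 10*log10(6.14163e+07) = 77.883 dB


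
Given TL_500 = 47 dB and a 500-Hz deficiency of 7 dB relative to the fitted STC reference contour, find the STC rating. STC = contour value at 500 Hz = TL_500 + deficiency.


By ASTM E413, STC = value of the fitted reference contour at 500 Hz.
Contour value at 500 Hz = TL_500 + deficiency = 47 + 7 = 54
STC = 54


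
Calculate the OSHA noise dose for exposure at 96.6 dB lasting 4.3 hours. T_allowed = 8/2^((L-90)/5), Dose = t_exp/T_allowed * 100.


T_allowed = 8 / 2^((96.6 - 90)/5) = 3.20428 hr
Dose = 4.3 / 3.20428 * 100 = 134.2 %


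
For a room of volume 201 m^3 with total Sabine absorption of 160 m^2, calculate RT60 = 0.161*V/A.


RT60 = 0.161 * 201 / 160 = 0.20226 s


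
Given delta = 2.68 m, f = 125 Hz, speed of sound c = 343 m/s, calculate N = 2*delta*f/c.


N = 2*delta*f/c = 2*delta/lambda, where lambda = c/f
lambda = 343 / 125 = 2.744 m
N = 2 * 2.68 / 2.744 = 1.9534


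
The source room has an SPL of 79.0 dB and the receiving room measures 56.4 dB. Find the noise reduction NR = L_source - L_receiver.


NR = L_source - L_receiver (difference between source and receiving room levels)
NR = 79.0 - 56.4 = 22.6 dB


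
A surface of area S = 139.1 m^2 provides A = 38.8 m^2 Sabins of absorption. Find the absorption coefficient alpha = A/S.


Absorption coefficient = absorbed power / incident power
alpha = A / S = 38.8 / 139.1 = 0.27894


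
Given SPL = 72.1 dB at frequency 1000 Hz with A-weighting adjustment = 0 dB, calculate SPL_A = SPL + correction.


A-weighting table: 1000 Hz -> 0 dB correction
SPL_A = SPL + correction = 72.1 + (0) = 72.1 dBA


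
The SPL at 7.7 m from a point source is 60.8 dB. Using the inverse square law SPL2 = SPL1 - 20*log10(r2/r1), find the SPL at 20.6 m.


r2/r1 = 20.6/7.7 = 2.67532
Correction = 20*log10(2.67532) = 8.54751 dB
SPL2 = 60.8 - 8.54751 = 52.252 dB


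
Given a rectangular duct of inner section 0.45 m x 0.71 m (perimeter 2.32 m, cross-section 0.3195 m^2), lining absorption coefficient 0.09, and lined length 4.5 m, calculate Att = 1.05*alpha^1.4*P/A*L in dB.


alpha^1.4 = 0.09^1.4 = 0.034351
Attenuation rate = 1.05 * alpha^1.4 * P / A
= 1.05 * 0.034351 * 2.32 / 0.3195 = 0.261906 dB/m
Total Att = 0.261906 * 4.5 = 1.1786 dB


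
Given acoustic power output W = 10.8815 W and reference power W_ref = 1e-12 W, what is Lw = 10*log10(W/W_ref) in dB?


W / W_ref = 10.8815 / 1e-12 = 1.08815e+13
Lw = 10 * log10(1.08815e+13) = 130.37 dB


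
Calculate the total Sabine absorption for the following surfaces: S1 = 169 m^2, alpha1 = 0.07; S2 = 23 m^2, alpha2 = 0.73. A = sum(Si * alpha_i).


169 * 0.07 = 11.83
23 * 0.73 = 16.79
A_total = 11.83 + 16.79 = 28.62 m^2


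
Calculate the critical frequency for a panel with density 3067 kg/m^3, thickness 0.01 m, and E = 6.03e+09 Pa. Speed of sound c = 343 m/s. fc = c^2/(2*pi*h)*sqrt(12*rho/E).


12*rho/E = 12*3067/6.03e+09 = 6.10348e-06
sqrt(12*rho/E) = sqrt(6.10348e-06) = 0.00247052
c^2/(2*pi*h) = 343^2/(2*pi*0.01) = 1.87244e+06
fc = 1.87244e+06 * 0.00247052 = 4625.9 Hz


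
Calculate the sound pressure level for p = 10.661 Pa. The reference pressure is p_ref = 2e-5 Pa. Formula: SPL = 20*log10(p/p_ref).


p / p_ref = 10.661 / 2e-5 = 533050
SPL = 20 * log10(533050) = 114.54 dB


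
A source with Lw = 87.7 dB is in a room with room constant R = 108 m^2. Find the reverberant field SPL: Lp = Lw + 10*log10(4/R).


4/R = 4/108 = 0.037037
Lp = 87.7 + 10*log10(0.037037) = 73.386 dB


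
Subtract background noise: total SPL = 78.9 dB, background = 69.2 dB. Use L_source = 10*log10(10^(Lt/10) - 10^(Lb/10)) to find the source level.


10^(78.9/10) = 7.76247e+07
10^(69.2/10) = 8.31764e+06
Difference = 7.76247e+07 - 8.31764e+06 = 6.93071e+07
L_source = 10*log10(6.93071e+07) = 78.408 dB


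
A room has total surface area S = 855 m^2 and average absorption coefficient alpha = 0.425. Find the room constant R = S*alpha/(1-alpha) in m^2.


R = 855 * 0.425 / (1 - 0.425) = 631.96 m^2


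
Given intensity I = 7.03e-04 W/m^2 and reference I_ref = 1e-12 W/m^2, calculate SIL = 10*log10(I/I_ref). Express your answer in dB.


I / I_ref = 7.03e-04 / 1e-12 = 7.03e+08
SIL = 10 * log10(7.03e+08) = 88.47 dB
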